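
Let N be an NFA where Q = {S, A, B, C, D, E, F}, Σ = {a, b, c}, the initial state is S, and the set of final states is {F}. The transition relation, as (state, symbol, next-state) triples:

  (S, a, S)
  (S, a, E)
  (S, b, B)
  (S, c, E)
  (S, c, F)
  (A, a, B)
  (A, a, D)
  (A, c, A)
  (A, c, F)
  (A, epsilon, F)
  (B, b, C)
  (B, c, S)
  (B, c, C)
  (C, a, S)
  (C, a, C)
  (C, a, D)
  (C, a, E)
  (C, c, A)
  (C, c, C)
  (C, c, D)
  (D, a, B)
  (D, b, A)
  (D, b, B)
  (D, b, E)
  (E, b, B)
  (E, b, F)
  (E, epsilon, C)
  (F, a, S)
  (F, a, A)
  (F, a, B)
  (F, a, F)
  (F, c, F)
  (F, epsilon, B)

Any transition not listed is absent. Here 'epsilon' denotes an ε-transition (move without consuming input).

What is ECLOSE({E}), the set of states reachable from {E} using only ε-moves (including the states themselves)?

Begin with {E}.
ε-move E → C; add C.

{C, E}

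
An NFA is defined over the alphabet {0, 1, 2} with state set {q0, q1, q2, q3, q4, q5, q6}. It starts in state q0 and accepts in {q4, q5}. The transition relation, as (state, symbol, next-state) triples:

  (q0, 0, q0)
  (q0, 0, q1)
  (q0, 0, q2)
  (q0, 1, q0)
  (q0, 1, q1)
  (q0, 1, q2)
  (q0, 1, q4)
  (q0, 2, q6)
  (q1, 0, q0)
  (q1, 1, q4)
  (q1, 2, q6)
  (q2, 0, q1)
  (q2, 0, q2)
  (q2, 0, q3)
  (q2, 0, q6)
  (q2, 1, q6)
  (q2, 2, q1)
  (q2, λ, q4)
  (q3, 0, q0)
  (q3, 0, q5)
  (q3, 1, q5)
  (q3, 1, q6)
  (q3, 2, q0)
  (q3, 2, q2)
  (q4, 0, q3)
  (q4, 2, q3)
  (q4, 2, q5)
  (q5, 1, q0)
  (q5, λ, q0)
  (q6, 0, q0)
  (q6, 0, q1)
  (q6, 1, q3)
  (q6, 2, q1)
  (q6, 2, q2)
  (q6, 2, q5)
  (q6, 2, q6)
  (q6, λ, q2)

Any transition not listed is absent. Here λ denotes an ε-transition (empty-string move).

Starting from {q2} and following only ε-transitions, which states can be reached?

{q2, q4}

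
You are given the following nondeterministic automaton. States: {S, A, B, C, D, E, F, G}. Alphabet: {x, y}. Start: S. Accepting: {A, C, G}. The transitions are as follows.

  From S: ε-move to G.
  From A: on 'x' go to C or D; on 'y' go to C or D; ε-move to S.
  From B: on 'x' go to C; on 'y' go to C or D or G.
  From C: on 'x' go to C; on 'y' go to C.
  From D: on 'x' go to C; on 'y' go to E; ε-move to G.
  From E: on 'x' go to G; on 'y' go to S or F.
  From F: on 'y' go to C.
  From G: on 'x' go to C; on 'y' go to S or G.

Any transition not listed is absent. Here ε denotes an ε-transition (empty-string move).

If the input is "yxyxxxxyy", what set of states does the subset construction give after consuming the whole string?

Start: ε-closure({S}) = {S, G}.
Read 'y': {S, G} → {S, G}.
Read 'x': {S, G} → {C}.
Read 'y': {C} → {C}.
Read 'x': {C} → {C}.
Read 'x': {C} → {C}.
Read 'x': {C} → {C}.
Read 'x': {C} → {C}.
Read 'y': {C} → {C}.
Read 'y': {C} → {C}.

{C}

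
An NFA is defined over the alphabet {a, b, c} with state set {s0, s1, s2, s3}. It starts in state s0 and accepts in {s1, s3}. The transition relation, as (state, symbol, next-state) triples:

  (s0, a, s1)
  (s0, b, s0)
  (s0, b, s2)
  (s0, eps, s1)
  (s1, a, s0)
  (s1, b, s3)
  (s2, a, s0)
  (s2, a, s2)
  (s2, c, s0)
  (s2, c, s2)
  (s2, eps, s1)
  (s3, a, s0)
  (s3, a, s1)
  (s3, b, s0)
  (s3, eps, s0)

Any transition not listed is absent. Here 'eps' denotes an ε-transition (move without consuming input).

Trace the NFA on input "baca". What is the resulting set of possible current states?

{s0, s1, s2}

Start: ε-closure({s0}) = {s0, s1}.
Read 'b': {s0, s1} → {s0, s1, s2, s3}.
Read 'a': {s0, s1, s2, s3} → {s0, s1, s2}.
Read 'c': {s0, s1, s2} → {s0, s1, s2}.
Read 'a': {s0, s1, s2} → {s0, s1, s2}.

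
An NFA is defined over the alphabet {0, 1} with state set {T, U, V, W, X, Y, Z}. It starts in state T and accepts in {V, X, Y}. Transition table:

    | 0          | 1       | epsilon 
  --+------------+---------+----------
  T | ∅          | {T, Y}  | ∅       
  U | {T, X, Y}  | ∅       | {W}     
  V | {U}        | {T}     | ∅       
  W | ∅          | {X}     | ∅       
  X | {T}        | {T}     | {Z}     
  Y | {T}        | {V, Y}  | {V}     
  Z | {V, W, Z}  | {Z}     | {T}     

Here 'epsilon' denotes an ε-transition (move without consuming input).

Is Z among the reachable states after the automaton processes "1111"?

Start in {T}.
Read '1': T→{T, Y}; union {T, Y}; ε-closure = {T, V, Y}.
Read '1': T→{T, Y}, V→{T}, Y→{V, Y}; now {T, V, Y}.
Read '1': T→{T, Y}, V→{T}, Y→{V, Y}; now {T, V, Y}.
Read '1': T→{T, Y}, V→{T}, Y→{V, Y}; now {T, V, Y}.
State Z is not in {T, V, Y}.

No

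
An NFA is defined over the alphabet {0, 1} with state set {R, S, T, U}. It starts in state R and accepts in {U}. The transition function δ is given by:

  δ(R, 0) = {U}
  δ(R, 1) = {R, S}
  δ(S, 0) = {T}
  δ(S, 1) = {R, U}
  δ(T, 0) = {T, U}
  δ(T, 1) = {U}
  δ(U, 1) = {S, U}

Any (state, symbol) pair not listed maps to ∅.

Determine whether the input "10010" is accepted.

No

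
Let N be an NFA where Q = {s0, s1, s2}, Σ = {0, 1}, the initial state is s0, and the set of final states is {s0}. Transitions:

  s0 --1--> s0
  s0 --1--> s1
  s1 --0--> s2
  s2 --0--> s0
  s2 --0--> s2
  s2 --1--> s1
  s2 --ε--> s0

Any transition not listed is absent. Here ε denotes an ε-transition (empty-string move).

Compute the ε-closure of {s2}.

{s0, s2}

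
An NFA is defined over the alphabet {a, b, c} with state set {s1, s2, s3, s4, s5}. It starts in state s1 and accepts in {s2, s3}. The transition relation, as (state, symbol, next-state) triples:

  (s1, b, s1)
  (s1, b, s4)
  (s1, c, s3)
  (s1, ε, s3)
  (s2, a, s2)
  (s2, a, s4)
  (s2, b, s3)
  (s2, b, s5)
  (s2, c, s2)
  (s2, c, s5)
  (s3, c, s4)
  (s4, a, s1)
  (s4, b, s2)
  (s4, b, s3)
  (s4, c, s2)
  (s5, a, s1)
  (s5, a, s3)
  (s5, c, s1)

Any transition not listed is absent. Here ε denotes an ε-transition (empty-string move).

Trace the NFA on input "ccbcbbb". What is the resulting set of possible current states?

{s1, s2, s3, s4, s5}

Start: ε-closure({s1}) = {s1, s3}.
Read 'c': s1→{s3}, s3→{s4}; now {s3, s4}.
Read 'c': s3→{s4}, s4→{s2}; now {s2, s4}.
Read 'b': s2→{s3, s5}, s4→{s2, s3}; now {s2, s3, s5}.
Read 'c': s2→{s2, s5}, s3→{s4}, s5→{s1}; union {s1, s2, s4, s5}; ε-closure = {s1, s2, s3, s4, s5}.
Read 'b': s1→{s1, s4}, s2→{s3, s5}, s3→∅, s4→{s2, s3}, s5→∅; now {s1, s2, s3, s4, s5}.
Read 'b': s1→{s1, s4}, s2→{s3, s5}, s3→∅, s4→{s2, s3}, s5→∅; now {s1, s2, s3, s4, s5}.
Read 'b': s1→{s1, s4}, s2→{s3, s5}, s3→∅, s4→{s2, s3}, s5→∅; now {s1, s2, s3, s4, s5}.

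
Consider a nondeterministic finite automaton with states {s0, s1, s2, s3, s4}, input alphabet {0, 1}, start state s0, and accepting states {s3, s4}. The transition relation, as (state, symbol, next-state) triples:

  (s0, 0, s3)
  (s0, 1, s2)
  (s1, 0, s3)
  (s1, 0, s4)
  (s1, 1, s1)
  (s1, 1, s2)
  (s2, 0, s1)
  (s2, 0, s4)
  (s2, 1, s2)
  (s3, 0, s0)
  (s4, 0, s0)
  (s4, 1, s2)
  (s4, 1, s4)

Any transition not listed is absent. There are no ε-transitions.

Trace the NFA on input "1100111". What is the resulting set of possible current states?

{s2, s4}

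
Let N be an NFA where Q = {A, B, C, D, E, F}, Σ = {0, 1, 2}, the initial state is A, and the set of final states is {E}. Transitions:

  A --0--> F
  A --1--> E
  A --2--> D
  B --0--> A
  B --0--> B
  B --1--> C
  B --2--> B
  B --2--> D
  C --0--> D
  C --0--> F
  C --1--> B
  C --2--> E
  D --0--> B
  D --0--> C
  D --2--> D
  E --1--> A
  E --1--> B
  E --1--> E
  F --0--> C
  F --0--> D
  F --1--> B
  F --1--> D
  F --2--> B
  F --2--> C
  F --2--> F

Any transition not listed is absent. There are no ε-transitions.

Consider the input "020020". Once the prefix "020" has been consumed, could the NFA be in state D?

Yes

Start in {A}.
Read '0': A→{F}; now {F}.
Read '2': F→{B, C, F}; now {B, C, F}.
Read '0': B→{A, B}, C→{D, F}, F→{C, D}; now {A, B, C, D, F}.
State D is in {A, B, C, D, F}.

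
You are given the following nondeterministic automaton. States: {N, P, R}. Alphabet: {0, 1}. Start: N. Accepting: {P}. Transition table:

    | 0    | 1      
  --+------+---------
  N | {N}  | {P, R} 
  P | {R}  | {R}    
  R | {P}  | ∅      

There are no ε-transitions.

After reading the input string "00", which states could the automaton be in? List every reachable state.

Start in {N}.
Read '0': N→{N}; now {N}.
Read '0': N→{N}; now {N}.

{N}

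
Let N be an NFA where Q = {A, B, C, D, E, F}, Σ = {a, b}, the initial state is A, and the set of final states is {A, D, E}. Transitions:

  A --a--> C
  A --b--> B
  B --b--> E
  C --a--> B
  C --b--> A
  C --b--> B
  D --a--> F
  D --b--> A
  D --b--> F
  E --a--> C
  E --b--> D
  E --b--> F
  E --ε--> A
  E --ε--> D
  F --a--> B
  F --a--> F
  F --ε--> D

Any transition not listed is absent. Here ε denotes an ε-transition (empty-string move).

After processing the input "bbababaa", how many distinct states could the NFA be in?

Start in {A}.
Read 'b': {A} → {B}.
Read 'b': {B} → {A, D, E}.
Read 'a': {A, D, E} → {C, D, F}.
Read 'b': {C, D, F} → {A, B, D, F}.
Read 'a': {A, B, D, F} → {B, C, D, F}.
Read 'b': {B, C, D, F} → {A, B, D, E, F}.
Read 'a': {A, B, D, E, F} → {B, C, D, F}.
Read 'a': {B, C, D, F} → {B, D, F}.
That set has 3 states.

3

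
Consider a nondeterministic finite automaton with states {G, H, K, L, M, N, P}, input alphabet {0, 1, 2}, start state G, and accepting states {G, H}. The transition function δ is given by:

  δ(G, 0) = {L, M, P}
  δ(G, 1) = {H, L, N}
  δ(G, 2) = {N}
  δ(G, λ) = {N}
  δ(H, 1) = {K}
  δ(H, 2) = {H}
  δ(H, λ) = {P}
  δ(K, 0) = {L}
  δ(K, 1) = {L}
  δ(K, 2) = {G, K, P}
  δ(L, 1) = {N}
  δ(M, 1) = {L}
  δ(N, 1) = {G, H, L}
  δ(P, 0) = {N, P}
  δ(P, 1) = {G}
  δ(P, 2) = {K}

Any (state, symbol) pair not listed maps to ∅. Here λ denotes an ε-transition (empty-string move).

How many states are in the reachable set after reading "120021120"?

Start: ε-closure({G}) = {G, N}.
Read '1': G→{H, L, N}, N→{G, H, L}; union {G, H, L, N}; ε-closure = {G, H, L, N, P}.
Read '2': G→{N}, H→{H}, L→∅, N→∅, P→{K}; union {H, K, N}; ε-closure = {H, K, N, P}.
Read '0': H→∅, K→{L}, N→∅, P→{N, P}; now {L, N, P}.
Read '0': L→∅, N→∅, P→{N, P}; now {N, P}.
Read '2': N→∅, P→{K}; now {K}.
Read '1': K→{L}; now {L}.
Read '1': L→{N}; now {N}.
Read '2': N→∅; now ∅.
The set is empty and remains empty for the remaining 1 symbol.
That set has 0 states.

0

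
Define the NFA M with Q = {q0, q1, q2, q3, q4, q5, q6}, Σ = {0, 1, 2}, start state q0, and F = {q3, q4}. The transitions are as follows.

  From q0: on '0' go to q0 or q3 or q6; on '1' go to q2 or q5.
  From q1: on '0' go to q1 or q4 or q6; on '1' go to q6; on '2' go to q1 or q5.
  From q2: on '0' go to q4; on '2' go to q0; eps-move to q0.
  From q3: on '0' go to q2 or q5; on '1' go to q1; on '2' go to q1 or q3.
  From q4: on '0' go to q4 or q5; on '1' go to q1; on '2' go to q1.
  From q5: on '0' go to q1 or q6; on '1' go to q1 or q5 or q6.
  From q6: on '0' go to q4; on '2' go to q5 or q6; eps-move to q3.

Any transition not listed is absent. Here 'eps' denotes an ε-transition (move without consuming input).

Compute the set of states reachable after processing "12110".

{q0, q1, q2, q3, q4, q5, q6}

Start in {q0}.
Read '1': {q0} → {q0, q2, q5}.
Read '2': {q0, q2, q5} → {q0}.
Read '1': {q0} → {q0, q2, q5}.
Read '1': {q0, q2, q5} → {q0, q1, q2, q3, q5, q6}.
Read '0': {q0, q1, q2, q3, q5, q6} → {q0, q1, q2, q3, q4, q5, q6}.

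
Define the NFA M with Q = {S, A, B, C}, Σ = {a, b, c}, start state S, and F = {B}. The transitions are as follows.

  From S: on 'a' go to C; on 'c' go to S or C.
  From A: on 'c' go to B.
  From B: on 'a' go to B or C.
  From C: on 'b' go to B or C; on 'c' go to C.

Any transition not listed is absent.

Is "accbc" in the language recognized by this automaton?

No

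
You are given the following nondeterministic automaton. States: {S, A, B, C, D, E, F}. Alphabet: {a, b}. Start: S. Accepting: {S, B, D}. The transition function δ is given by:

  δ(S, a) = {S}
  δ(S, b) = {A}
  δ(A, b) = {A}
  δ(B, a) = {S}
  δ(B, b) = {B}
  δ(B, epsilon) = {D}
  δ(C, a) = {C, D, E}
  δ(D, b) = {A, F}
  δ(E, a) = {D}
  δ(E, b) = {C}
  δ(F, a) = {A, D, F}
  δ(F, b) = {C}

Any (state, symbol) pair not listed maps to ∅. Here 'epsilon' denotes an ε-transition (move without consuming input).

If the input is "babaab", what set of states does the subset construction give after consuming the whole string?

Start in {S}.
Read 'b': S→{A}; now {A}.
Read 'a': A→∅; now ∅.
The set is empty and remains empty for the remaining 4 symbols.

∅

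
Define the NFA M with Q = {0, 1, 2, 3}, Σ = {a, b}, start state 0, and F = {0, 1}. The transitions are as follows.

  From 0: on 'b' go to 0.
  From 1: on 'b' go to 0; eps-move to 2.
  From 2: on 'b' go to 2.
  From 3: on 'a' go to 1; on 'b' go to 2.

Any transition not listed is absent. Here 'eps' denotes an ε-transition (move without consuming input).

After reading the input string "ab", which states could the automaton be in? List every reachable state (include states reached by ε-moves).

∅

Start in {0}.
Read 'a': {0} → ∅.
The set is empty and remains empty for the remaining 1 symbol.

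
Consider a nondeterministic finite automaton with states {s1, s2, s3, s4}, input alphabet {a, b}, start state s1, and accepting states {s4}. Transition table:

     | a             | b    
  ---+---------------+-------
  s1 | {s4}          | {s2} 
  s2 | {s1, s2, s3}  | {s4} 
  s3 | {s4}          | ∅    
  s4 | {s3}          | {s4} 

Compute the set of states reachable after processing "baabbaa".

{s4}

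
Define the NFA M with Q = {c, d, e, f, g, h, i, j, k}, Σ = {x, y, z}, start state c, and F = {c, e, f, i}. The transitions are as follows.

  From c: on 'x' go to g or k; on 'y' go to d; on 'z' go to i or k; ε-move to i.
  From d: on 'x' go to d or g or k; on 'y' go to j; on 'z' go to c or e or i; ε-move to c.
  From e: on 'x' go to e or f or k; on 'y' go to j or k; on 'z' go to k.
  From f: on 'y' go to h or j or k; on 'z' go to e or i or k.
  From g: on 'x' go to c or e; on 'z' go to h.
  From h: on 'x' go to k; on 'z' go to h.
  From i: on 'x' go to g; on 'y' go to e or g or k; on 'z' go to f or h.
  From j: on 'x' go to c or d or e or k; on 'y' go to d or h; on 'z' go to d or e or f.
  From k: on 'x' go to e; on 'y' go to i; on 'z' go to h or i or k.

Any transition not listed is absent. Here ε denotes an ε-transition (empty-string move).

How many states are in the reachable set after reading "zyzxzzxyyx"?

Start: ε-closure({c}) = {c, i}.
Read 'z': c→{i, k}, i→{f, h}; now {f, h, i, k}.
Read 'y': f→{h, j, k}, h→∅, i→{e, g, k}, k→{i}; now {e, g, h, i, j, k}.
Read 'z': e→{k}, g→{h}, h→{h}, i→{f, h}, j→{d, e, f}, k→{h, i, k}; union {d, e, f, h, i, k}; ε-closure = {c, d, e, f, h, i, k}.
Read 'x': c→{g, k}, d→{d, g, k}, e→{e, f, k}, f→∅, h→{k}, i→{g}, k→{e}; union {d, e, f, g, k}; ε-closure = {c, d, e, f, g, i, k}.
Read 'z': c→{i, k}, d→{c, e, i}, e→{k}, f→{e, i, k}, g→{h}, i→{f, h}, k→{h, i, k}; now {c, e, f, h, i, k}.
Read 'z': c→{i, k}, e→{k}, f→{e, i, k}, h→{h}, i→{f, h}, k→{h, i, k}; now {e, f, h, i, k}.
Read 'x': e→{e, f, k}, f→∅, h→{k}, i→{g}, k→{e}; now {e, f, g, k}.
Read 'y': e→{j, k}, f→{h, j, k}, g→∅, k→{i}; now {h, i, j, k}.
Read 'y': h→∅, i→{e, g, k}, j→{d, h}, k→{i}; union {d, e, g, h, i, k}; ε-closure = {c, d, e, g, h, i, k}.
Read 'x': c→{g, k}, d→{d, g, k}, e→{e, f, k}, g→{c, e}, h→{k}, i→{g}, k→{e}; union {c, d, e, f, g, k}; ε-closure = {c, d, e, f, g, i, k}.
That set has 7 states.

7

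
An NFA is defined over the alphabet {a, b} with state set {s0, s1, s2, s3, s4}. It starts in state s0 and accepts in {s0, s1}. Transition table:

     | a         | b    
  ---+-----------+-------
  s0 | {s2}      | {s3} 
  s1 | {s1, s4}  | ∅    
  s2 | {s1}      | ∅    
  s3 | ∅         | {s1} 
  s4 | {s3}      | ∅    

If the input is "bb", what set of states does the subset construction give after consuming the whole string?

{s1}

Start in {s0}.
Read 'b': s0→{s3}; now {s3}.
Read 'b': s3→{s1}; now {s1}.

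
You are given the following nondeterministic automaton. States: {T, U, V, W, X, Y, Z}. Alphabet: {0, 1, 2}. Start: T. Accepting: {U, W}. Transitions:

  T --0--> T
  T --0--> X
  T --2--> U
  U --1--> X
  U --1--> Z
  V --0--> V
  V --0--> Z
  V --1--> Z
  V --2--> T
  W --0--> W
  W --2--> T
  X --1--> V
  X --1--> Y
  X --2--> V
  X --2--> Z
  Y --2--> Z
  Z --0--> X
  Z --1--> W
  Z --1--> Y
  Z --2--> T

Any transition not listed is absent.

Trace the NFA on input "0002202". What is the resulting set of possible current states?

{U, V, Z}

Start in {T}.
Read '0': {T} → {T, X}.
Read '0': {T, X} → {T, X}.
Read '0': {T, X} → {T, X}.
Read '2': {T, X} → {U, V, Z}.
Read '2': {U, V, Z} → {T}.
Read '0': {T} → {T, X}.
Read '2': {T, X} → {U, V, Z}.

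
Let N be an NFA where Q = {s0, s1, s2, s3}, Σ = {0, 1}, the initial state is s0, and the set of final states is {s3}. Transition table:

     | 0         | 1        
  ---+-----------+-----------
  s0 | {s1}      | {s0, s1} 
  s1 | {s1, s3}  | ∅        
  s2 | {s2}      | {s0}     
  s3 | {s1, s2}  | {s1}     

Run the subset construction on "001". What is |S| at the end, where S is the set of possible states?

Start in {s0}.
Read '0': {s0} → {s1}.
Read '0': {s1} → {s1, s3}.
Read '1': {s1, s3} → {s1}.
That set has 1 state.

1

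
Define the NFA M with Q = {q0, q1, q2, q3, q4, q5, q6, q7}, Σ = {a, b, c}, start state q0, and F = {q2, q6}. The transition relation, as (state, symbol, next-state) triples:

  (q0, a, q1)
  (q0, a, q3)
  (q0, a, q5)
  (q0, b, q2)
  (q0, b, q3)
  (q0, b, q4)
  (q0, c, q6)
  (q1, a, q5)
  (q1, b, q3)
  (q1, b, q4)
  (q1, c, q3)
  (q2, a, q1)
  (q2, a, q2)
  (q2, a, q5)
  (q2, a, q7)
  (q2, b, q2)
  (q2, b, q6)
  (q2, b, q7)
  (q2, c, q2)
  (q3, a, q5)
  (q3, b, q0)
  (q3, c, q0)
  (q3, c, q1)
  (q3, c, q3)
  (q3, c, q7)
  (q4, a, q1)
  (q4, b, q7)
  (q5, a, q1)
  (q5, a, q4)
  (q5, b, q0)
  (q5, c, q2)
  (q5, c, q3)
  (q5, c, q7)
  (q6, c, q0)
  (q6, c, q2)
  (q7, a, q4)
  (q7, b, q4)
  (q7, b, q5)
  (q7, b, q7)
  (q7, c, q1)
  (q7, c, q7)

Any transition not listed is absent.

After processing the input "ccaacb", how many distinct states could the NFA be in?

Start in {q0}.
Read 'c': {q0} → {q6}.
Read 'c': {q6} → {q0, q2}.
Read 'a': {q0, q2} → {q1, q2, q3, q5, q7}.
Read 'a': {q1, q2, q3, q5, q7} → {q1, q2, q4, q5, q7}.
Read 'c': {q1, q2, q4, q5, q7} → {q1, q2, q3, q7}.
Read 'b': {q1, q2, q3, q7} → {q0, q2, q3, q4, q5, q6, q7}.
That set has 7 states.

7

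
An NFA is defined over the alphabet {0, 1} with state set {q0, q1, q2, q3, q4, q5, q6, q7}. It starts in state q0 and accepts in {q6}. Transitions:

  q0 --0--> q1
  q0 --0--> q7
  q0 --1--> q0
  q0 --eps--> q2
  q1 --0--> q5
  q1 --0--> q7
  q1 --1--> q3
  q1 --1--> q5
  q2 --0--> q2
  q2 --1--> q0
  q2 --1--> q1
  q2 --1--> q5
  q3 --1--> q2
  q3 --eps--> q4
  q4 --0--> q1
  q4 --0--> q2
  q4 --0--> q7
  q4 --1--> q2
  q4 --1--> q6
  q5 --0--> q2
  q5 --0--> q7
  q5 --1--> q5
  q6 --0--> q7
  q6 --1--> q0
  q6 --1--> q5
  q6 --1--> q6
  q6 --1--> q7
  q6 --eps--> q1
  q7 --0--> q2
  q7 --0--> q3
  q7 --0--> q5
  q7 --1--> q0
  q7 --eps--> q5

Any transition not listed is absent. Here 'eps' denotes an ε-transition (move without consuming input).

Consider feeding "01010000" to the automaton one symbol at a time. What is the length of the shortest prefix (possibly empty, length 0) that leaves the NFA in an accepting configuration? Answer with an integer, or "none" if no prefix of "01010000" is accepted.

Start: ε-closure({q0}) = {q0, q2}.
Read '0': q0→{q1, q7}, q2→{q2}; union {q1, q2, q7}; ε-closure = {q1, q2, q5, q7}.
Read '1': q1→{q3, q5}, q2→{q0, q1, q5}, q5→{q5}, q7→{q0}; union {q0, q1, q3, q5}; ε-closure = {q0, q1, q2, q3, q4, q5}.
Read '0': q0→{q1, q7}, q1→{q5, q7}, q2→{q2}, q3→∅, q4→{q1, q2, q7}, q5→{q2, q7}; now {q1, q2, q5, q7}.
Read '1': q1→{q3, q5}, q2→{q0, q1, q5}, q5→{q5}, q7→{q0}; union {q0, q1, q3, q5}; ε-closure = {q0, q1, q2, q3, q4, q5}.
Read '0': q0→{q1, q7}, q1→{q5, q7}, q2→{q2}, q3→∅, q4→{q1, q2, q7}, q5→{q2, q7}; now {q1, q2, q5, q7}.
Read '0': q1→{q5, q7}, q2→{q2}, q5→{q2, q7}, q7→{q2, q3, q5}; union {q2, q3, q5, q7}; ε-closure = {q2, q3, q4, q5, q7}.
Read '0': q2→{q2}, q3→∅, q4→{q1, q2, q7}, q5→{q2, q7}, q7→{q2, q3, q5}; union {q1, q2, q3, q5, q7}; ε-closure = {q1, q2, q3, q4, q5, q7}.
Read '0': q1→{q5, q7}, q2→{q2}, q3→∅, q4→{q1, q2, q7}, q5→{q2, q7}, q7→{q2, q3, q5}; union {q1, q2, q3, q5, q7}; ε-closure = {q1, q2, q3, q4, q5, q7}.
No reachable set along the way intersects F.

none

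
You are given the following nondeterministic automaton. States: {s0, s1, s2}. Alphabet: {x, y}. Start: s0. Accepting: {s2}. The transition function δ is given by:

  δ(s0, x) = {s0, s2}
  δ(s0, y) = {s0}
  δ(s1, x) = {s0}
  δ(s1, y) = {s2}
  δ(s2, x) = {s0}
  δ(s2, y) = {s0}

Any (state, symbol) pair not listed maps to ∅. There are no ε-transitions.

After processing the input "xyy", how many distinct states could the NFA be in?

Start in {s0}.
Read 'x': {s0} → {s0, s2}.
Read 'y': {s0, s2} → {s0}.
Read 'y': {s0} → {s0}.
That set has 1 state.

1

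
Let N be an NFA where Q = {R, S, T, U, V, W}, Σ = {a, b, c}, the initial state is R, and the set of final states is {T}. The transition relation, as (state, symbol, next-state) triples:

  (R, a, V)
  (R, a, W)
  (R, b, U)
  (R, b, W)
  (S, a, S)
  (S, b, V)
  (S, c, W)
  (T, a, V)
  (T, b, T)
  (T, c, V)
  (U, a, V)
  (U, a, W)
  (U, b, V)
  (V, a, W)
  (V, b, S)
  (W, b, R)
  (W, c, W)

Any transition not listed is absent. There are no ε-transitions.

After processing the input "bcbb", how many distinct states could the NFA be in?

2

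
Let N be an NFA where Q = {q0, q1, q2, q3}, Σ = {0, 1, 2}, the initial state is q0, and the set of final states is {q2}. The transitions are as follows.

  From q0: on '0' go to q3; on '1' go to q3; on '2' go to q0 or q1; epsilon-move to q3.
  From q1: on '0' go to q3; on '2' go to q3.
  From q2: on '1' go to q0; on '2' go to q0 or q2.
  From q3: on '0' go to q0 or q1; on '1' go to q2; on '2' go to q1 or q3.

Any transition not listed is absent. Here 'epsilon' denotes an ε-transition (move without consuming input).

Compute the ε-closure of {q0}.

Begin with {q0}.
ε-move q0 → q3; add q3.

{q0, q3}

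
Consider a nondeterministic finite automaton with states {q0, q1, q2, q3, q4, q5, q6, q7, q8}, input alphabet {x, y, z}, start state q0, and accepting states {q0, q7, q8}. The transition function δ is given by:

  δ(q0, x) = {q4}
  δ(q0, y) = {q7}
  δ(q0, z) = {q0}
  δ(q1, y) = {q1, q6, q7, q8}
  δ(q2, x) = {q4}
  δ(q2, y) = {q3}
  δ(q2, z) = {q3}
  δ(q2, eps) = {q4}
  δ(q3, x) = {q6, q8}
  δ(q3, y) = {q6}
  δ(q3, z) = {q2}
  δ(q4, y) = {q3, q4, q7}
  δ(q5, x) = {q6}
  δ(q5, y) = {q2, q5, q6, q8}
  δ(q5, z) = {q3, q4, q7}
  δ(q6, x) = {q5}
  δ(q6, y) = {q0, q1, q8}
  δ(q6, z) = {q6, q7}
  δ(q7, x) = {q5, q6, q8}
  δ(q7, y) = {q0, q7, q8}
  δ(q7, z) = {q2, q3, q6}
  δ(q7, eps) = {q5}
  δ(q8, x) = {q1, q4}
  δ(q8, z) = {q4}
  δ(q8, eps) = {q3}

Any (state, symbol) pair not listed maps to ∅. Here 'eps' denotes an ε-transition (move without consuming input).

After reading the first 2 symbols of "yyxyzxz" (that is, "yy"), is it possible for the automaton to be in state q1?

Start in {q0}.
Read 'y': q0→{q7}; union {q7}; ε-closure = {q5, q7}.
Read 'y': q5→{q2, q5, q6, q8}, q7→{q0, q7, q8}; union {q0, q2, q5, q6, q7, q8}; ε-closure = {q0, q2, q3, q4, q5, q6, q7, q8}.
State q1 is not in {q0, q2, q3, q4, q5, q6, q7, q8}.

No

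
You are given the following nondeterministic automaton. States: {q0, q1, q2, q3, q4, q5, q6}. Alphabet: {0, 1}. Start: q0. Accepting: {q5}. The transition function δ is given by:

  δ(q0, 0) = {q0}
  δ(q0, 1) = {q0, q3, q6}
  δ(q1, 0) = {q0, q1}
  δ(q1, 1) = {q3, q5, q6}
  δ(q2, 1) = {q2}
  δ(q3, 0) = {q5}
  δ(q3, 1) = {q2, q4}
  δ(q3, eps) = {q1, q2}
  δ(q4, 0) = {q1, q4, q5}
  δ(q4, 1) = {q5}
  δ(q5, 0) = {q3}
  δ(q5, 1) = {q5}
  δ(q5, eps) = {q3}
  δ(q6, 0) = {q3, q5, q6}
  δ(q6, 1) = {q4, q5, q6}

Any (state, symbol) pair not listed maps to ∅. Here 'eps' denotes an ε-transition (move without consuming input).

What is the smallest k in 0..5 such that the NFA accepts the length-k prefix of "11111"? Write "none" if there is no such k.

2

Start in {q0}.
Read '1': {q0} → {q0, q1, q2, q3, q6}.
Read '1': {q0, q1, q2, q3, q6} → {q0, q1, q2, q3, q4, q5, q6}.
None of the earlier sets intersect F, but {q0, q1, q2, q3, q4, q5, q6} does.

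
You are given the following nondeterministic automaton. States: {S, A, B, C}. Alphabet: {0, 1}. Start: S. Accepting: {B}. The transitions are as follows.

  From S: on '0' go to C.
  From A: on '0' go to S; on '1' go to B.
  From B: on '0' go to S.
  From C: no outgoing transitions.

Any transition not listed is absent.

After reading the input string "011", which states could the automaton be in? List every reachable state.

Start in {S}.
Read '0': {S} → {C}.
Read '1': {C} → ∅.
The set is empty and remains empty for the remaining 1 symbol.

∅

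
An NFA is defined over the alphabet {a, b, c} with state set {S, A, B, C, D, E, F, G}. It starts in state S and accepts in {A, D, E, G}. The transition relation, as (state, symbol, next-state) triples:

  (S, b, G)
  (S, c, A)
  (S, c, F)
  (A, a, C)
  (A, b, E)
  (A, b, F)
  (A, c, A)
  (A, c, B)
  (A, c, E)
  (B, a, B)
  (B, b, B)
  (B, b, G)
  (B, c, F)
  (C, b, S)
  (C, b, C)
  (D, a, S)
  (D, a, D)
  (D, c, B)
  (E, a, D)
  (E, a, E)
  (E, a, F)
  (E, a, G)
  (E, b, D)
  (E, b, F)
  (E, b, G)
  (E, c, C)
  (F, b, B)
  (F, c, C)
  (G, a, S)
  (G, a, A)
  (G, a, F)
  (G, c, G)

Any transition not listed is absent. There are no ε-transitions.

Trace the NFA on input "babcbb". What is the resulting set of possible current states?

Start in {S}.
Read 'b': {S} → {G}.
Read 'a': {G} → {S, A, F}.
Read 'b': {S, A, F} → {B, E, F, G}.
Read 'c': {B, E, F, G} → {C, F, G}.
Read 'b': {C, F, G} → {S, B, C}.
Read 'b': {S, B, C} → {S, B, C, G}.

{S, B, C, G}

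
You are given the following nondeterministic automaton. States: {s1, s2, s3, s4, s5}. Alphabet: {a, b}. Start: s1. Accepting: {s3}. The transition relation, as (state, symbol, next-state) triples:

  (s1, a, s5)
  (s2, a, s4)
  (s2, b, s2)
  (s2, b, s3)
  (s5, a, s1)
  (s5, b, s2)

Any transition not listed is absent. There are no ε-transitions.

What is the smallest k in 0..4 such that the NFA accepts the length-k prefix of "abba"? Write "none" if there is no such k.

3

Start in {s1}.
Read 'a': {s1} → {s5}.
Read 'b': {s5} → {s2}.
Read 'b': {s2} → {s2, s3}.
None of the earlier sets intersect F, but {s2, s3} does.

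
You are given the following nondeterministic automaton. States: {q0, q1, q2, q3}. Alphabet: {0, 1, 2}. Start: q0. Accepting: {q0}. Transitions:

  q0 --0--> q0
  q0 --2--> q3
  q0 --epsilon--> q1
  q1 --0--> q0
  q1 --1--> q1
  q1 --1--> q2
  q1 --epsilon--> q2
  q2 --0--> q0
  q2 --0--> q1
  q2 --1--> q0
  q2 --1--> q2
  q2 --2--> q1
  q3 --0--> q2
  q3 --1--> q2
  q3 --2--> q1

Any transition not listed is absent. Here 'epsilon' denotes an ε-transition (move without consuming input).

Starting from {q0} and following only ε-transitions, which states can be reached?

{q0, q1, q2}

Begin with {q0}.
ε-move q0 → q1; add q1.
ε-move q1 → q2; add q2.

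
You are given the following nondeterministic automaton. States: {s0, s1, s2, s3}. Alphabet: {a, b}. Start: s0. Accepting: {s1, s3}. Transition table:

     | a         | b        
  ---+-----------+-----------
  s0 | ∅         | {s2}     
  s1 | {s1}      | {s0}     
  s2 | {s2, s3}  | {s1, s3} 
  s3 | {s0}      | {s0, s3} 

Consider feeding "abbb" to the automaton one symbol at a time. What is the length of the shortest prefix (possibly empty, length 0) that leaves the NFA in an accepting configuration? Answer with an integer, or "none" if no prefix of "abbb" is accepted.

none

Start in {s0}.
Read 'a': {s0} → ∅.
The set is empty and remains empty for the remaining 3 symbols.
No reachable set along the way intersects F.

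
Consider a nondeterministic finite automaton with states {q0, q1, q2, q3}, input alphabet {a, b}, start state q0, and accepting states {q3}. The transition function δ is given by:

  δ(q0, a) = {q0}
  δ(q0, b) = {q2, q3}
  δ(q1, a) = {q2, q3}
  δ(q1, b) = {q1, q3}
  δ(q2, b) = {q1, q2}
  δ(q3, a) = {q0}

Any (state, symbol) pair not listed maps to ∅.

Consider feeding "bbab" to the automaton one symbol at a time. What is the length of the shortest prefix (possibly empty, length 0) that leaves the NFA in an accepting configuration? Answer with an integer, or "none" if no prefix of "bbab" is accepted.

Start in {q0}.
Read 'b': q0→{q2, q3}; now {q2, q3}.
None of the earlier sets intersect F, but {q2, q3} does.

1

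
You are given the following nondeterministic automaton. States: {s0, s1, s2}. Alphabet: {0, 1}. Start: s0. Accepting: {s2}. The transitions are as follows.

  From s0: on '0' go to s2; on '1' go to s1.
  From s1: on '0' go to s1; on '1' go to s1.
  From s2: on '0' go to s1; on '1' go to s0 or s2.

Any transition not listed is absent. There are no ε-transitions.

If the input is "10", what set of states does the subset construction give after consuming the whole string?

{s1}

Start in {s0}.
Read '1': {s0} → {s1}.
Read '0': {s1} → {s1}.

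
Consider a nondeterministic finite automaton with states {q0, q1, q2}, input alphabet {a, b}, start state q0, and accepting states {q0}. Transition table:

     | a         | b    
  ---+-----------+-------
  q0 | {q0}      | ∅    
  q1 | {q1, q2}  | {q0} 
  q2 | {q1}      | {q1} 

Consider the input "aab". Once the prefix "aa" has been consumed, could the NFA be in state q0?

Yes

Start in {q0}.
Read 'a': {q0} → {q0}.
Read 'a': {q0} → {q0}.
State q0 is in {q0}.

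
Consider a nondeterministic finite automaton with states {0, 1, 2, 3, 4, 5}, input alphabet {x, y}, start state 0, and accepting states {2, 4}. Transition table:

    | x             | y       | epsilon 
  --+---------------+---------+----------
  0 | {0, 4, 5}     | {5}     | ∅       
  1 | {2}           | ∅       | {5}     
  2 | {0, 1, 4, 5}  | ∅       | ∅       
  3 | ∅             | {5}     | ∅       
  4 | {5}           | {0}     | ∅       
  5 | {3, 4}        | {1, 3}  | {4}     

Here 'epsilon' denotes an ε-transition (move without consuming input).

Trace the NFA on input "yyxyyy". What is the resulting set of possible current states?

{0, 1, 3, 4, 5}

Start in {0}.
Read 'y': {0} → {4, 5}.
Read 'y': {4, 5} → {0, 1, 3, 4, 5}.
Read 'x': {0, 1, 3, 4, 5} → {0, 2, 3, 4, 5}.
Read 'y': {0, 2, 3, 4, 5} → {0, 1, 3, 4, 5}.
Read 'y': {0, 1, 3, 4, 5} → {0, 1, 3, 4, 5}.
Read 'y': {0, 1, 3, 4, 5} → {0, 1, 3, 4, 5}.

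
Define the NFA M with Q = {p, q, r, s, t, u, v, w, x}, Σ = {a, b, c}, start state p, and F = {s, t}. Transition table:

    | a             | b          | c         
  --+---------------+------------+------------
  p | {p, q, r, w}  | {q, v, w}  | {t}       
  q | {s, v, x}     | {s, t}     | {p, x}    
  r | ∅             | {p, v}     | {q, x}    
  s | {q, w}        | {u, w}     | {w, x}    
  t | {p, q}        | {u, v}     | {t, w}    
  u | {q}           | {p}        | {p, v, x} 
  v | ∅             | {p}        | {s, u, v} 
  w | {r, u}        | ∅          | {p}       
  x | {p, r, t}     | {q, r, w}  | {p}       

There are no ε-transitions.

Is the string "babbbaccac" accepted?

Yes

Start in {p}.
Read 'b': p→{q, v, w}; now {q, v, w}.
Read 'a': q→{s, v, x}, v→∅, w→{r, u}; now {r, s, u, v, x}.
Read 'b': r→{p, v}, s→{u, w}, u→{p}, v→{p}, x→{q, r, w}; now {p, q, r, u, v, w}.
Read 'b': p→{q, v, w}, q→{s, t}, r→{p, v}, u→{p}, v→{p}, w→∅; now {p, q, s, t, v, w}.
Read 'b': p→{q, v, w}, q→{s, t}, s→{u, w}, t→{u, v}, v→{p}, w→∅; now {p, q, s, t, u, v, w}.
Read 'a': p→{p, q, r, w}, q→{s, v, x}, s→{q, w}, t→{p, q}, u→{q}, v→∅, w→{r, u}; now {p, q, r, s, u, v, w, x}.
Read 'c': p→{t}, q→{p, x}, r→{q, x}, s→{w, x}, u→{p, v, x}, v→{s, u, v}, w→{p}, x→{p}; now {p, q, s, t, u, v, w, x}.
Read 'c': p→{t}, q→{p, x}, s→{w, x}, t→{t, w}, u→{p, v, x}, v→{s, u, v}, w→{p}, x→{p}; now {p, s, t, u, v, w, x}.
Read 'a': p→{p, q, r, w}, s→{q, w}, t→{p, q}, u→{q}, v→∅, w→{r, u}, x→{p, r, t}; now {p, q, r, t, u, w}.
Read 'c': p→{t}, q→{p, x}, r→{q, x}, t→{t, w}, u→{p, v, x}, w→{p}; now {p, q, t, v, w, x}.
The final set {p, q, t, v, w, x} contains the accepting state t.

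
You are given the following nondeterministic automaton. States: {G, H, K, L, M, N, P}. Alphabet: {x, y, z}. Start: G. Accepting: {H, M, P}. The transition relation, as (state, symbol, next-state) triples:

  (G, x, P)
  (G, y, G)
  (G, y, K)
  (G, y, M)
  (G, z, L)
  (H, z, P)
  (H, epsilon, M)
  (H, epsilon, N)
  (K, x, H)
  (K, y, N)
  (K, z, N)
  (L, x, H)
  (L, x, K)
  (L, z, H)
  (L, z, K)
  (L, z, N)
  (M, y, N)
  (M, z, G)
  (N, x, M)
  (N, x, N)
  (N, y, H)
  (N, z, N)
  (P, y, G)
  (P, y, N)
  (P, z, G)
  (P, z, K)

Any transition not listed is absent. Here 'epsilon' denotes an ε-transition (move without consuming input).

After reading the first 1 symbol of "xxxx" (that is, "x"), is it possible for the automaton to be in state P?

Yes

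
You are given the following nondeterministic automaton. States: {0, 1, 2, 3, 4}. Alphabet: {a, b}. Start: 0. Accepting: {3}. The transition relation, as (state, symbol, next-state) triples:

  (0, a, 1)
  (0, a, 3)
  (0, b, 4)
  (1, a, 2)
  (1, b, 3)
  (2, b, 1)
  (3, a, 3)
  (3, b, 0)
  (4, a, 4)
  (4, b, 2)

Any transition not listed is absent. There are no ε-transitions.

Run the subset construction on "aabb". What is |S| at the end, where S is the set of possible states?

2

Start in {0}.
Read 'a': 0→{1, 3}; now {1, 3}.
Read 'a': 1→{2}, 3→{3}; now {2, 3}.
Read 'b': 2→{1}, 3→{0}; now {0, 1}.
Read 'b': 0→{4}, 1→{3}; now {3, 4}.
That set has 2 states.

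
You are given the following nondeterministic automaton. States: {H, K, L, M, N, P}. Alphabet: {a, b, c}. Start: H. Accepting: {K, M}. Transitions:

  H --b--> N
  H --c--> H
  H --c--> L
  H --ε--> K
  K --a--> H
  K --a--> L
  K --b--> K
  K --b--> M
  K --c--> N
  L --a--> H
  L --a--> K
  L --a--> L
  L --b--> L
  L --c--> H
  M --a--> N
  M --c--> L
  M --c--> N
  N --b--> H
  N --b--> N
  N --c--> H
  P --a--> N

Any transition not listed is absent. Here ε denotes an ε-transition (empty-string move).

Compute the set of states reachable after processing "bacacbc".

{H, K, L, N}

Start: ε-closure({H}) = {H, K}.
Read 'b': H→{N}, K→{K, M}; now {K, M, N}.
Read 'a': K→{H, L}, M→{N}, N→∅; union {H, L, N}; ε-closure = {H, K, L, N}.
Read 'c': H→{H, L}, K→{N}, L→{H}, N→{H}; union {H, L, N}; ε-closure = {H, K, L, N}.
Read 'a': H→∅, K→{H, L}, L→{H, K, L}, N→∅; now {H, K, L}.
Read 'c': H→{H, L}, K→{N}, L→{H}; union {H, L, N}; ε-closure = {H, K, L, N}.
Read 'b': H→{N}, K→{K, M}, L→{L}, N→{H, N}; now {H, K, L, M, N}.
Read 'c': H→{H, L}, K→{N}, L→{H}, M→{L, N}, N→{H}; union {H, L, N}; ε-closure = {H, K, L, N}.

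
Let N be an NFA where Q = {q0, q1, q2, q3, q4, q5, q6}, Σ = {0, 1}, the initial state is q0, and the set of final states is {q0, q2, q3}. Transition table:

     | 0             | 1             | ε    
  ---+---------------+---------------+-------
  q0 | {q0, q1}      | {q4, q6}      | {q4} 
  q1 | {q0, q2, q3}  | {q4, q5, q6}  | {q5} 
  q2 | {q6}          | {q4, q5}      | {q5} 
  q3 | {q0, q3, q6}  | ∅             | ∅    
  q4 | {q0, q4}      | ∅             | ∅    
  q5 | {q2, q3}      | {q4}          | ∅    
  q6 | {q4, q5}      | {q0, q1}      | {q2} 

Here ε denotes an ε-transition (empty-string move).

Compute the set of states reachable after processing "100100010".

{q0, q1, q2, q3, q4, q5, q6}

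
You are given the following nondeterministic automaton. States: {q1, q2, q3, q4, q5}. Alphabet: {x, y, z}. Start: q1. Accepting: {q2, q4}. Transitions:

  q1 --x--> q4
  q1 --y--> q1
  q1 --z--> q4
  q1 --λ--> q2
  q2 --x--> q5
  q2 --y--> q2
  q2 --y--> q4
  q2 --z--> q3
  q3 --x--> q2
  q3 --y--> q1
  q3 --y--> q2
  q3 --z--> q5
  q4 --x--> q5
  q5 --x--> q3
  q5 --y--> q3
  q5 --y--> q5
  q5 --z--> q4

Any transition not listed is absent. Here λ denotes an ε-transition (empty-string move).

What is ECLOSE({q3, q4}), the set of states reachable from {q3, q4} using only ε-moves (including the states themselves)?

Begin with {q3, q4}.
No ε-moves leave this set, so the closure equals the set itself.

{q3, q4}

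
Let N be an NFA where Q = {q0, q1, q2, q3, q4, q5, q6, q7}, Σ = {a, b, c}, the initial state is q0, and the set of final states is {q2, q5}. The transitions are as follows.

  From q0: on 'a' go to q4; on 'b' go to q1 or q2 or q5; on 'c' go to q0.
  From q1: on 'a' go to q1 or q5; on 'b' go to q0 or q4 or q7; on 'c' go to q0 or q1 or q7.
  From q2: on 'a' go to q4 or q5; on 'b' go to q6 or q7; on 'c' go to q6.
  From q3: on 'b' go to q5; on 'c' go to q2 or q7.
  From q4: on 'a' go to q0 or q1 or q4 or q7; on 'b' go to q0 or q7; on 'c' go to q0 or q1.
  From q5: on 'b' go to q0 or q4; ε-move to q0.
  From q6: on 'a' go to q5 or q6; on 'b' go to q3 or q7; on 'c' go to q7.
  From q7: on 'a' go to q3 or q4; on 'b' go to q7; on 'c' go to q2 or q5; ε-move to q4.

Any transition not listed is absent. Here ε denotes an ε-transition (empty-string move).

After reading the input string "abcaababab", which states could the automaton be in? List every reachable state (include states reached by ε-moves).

{q0, q1, q2, q4, q5, q7}

Start in {q0}.
Read 'a': q0→{q4}; now {q4}.
Read 'b': q4→{q0, q7}; union {q0, q7}; ε-closure = {q0, q4, q7}.
Read 'c': q0→{q0}, q4→{q0, q1}, q7→{q2, q5}; now {q0, q1, q2, q5}.
Read 'a': q0→{q4}, q1→{q1, q5}, q2→{q4, q5}, q5→∅; union {q1, q4, q5}; ε-closure = {q0, q1, q4, q5}.
Read 'a': q0→{q4}, q1→{q1, q5}, q4→{q0, q1, q4, q7}, q5→∅; now {q0, q1, q4, q5, q7}.
Read 'b': q0→{q1, q2, q5}, q1→{q0, q4, q7}, q4→{q0, q7}, q5→{q0, q4}, q7→{q7}; now {q0, q1, q2, q4, q5, q7}.
Read 'a': q0→{q4}, q1→{q1, q5}, q2→{q4, q5}, q4→{q0, q1, q4, q7}, q5→∅, q7→{q3, q4}; now {q0, q1, q3, q4, q5, q7}.
Read 'b': q0→{q1, q2, q5}, q1→{q0, q4, q7}, q3→{q5}, q4→{q0, q7}, q5→{q0, q4}, q7→{q7}; now {q0, q1, q2, q4, q5, q7}.
Read 'a': q0→{q4}, q1→{q1, q5}, q2→{q4, q5}, q4→{q0, q1, q4, q7}, q5→∅, q7→{q3, q4}; now {q0, q1, q3, q4, q5, q7}.
Read 'b': q0→{q1, q2, q5}, q1→{q0, q4, q7}, q3→{q5}, q4→{q0, q7}, q5→{q0, q4}, q7→{q7}; now {q0, q1, q2, q4, q5, q7}.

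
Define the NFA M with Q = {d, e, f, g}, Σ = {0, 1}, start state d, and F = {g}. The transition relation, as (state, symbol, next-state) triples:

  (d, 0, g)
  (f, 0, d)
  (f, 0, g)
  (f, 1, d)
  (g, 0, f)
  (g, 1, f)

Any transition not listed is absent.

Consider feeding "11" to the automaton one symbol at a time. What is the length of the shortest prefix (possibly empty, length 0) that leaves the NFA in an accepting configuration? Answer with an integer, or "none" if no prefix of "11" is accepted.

Start in {d}.
Read '1': d→∅; now ∅.
The set is empty and remains empty for the remaining 1 symbol.
No reachable set along the way intersects F.

none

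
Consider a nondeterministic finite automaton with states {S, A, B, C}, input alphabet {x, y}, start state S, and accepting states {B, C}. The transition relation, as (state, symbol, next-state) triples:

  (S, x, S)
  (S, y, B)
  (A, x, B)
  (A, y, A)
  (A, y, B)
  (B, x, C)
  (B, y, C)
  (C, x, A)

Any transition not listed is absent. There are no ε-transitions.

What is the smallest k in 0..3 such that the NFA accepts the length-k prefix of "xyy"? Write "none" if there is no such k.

Start in {S}.
Read 'x': S→{S}; now {S}.
Read 'y': S→{B}; now {B}.
None of the earlier sets intersect F, but {B} does.

2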